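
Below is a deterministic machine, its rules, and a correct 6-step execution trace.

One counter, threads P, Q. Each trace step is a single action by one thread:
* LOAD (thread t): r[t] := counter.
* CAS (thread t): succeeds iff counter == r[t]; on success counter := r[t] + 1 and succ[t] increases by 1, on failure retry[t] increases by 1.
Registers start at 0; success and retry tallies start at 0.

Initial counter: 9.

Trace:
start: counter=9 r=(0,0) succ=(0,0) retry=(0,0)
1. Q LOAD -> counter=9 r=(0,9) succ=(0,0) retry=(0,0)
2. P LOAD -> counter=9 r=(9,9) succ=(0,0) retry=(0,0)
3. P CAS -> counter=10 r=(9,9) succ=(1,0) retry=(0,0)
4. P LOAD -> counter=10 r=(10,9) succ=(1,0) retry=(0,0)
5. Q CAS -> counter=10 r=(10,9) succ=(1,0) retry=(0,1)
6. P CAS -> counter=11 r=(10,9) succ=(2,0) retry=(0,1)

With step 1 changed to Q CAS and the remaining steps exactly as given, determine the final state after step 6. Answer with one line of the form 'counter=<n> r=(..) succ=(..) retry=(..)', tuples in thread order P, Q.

(re-executing from step 1 with the substitution; state before step 1: counter=9 r=(0,0) succ=(0,0) retry=(0,0))
1. Q CAS -> counter=9 r=(0,0) succ=(0,0) retry=(0,1)
2. P LOAD -> counter=9 r=(9,0) succ=(0,0) retry=(0,1)
3. P CAS -> counter=10 r=(9,0) succ=(1,0) retry=(0,1)
4. P LOAD -> counter=10 r=(10,0) succ=(1,0) retry=(0,1)
5. Q CAS -> counter=10 r=(10,0) succ=(1,0) retry=(0,2)
6. P CAS -> counter=11 r=(10,0) succ=(2,0) retry=(0,2)

counter=11 r=(10,0) succ=(2,0) retry=(0,2)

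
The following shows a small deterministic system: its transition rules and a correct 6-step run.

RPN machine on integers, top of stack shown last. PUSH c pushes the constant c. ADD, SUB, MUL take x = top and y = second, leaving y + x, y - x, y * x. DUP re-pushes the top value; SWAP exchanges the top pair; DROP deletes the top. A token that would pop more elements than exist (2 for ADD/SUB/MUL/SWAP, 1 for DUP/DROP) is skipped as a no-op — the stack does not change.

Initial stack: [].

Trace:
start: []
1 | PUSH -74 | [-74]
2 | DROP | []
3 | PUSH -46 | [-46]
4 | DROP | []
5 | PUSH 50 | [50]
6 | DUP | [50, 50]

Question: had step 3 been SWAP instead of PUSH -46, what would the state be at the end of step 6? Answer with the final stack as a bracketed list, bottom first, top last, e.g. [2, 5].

[50, 50]

(re-executing from step 3 with the substitution; state before step 3: [])
3 | SWAP | []
4 | DROP | []
5 | PUSH 50 | [50]
6 | DUP | [50, 50]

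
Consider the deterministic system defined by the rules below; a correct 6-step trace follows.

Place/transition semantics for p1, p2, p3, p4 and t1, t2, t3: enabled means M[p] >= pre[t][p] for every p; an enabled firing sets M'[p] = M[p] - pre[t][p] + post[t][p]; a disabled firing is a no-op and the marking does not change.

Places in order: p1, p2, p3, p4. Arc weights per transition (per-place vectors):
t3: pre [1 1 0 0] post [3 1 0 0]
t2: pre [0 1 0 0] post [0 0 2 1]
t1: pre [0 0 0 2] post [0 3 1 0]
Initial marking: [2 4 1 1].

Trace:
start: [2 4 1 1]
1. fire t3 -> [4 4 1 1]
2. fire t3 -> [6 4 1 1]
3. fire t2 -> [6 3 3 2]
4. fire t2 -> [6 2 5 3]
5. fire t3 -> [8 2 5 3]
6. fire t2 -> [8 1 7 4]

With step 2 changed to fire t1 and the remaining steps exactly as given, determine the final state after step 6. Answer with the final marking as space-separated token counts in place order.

6 1 7 4

(re-executing from step 2 with the substitution; state before step 2: [4 4 1 1])
2. fire t1 -> [4 4 1 1]
3. fire t2 -> [4 3 3 2]
4. fire t2 -> [4 2 5 3]
5. fire t3 -> [6 2 5 3]
6. fire t2 -> [6 1 7 4]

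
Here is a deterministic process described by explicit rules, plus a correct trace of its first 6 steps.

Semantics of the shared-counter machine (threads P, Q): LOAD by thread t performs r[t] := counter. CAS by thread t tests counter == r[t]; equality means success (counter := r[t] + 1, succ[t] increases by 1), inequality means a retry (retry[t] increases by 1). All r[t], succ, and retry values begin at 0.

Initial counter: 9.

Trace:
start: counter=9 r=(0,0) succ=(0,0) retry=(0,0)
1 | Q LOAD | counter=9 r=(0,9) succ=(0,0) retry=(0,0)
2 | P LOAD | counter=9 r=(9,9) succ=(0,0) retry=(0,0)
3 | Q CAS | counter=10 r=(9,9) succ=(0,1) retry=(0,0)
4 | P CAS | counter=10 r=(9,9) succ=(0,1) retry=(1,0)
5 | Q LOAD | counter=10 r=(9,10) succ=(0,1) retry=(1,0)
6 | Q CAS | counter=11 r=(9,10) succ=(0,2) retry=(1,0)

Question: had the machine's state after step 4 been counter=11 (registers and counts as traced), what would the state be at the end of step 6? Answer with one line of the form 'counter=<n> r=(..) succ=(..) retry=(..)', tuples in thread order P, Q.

state after step 4 := counter=11 r=(9,9) succ=(0,1) retry=(1,0)
5 | Q LOAD | counter=11 r=(9,11) succ=(0,1) retry=(1,0)
6 | Q CAS | counter=12 r=(9,11) succ=(0,2) retry=(1,0)

counter=12 r=(9,11) succ=(0,2) retry=(1,0)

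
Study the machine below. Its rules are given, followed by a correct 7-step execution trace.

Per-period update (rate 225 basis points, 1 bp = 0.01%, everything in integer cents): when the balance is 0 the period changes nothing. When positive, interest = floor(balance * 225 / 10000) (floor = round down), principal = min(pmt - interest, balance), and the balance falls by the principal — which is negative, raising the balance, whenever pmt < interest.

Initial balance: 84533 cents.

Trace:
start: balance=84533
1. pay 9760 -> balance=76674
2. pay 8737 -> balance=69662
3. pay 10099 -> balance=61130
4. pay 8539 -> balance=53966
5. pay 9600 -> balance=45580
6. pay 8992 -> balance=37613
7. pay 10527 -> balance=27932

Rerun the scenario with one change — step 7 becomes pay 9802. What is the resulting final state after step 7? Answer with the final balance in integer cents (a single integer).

(re-executing from step 7 with the substitution; state before step 7: balance=37613)
7. pay 9802 -> balance=28657

28657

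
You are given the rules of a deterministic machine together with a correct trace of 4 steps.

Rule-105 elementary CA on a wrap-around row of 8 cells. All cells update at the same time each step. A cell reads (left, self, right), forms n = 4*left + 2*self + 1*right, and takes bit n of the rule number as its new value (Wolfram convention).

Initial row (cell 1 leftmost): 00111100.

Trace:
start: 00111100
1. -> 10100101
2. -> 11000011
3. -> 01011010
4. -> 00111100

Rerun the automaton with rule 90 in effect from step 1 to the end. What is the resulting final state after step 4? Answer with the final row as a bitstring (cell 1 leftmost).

00000000

(re-executing steps 1..4 under rule 90; state before step 1: 00111100)
1. -> 01100110
2. -> 11111111
3. -> 00000000
4. -> 00000000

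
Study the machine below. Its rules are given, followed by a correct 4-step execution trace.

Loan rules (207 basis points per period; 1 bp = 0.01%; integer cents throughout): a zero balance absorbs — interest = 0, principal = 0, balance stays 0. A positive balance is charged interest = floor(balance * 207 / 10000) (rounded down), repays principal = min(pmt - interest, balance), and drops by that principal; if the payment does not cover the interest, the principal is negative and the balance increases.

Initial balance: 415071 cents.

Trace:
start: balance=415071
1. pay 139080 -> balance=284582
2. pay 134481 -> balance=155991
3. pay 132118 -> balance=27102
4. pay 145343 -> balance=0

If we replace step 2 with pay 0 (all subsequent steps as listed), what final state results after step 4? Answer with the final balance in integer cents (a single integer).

22425

(re-executing from step 2 with the substitution; state before step 2: balance=284582)
2. pay 0 -> balance=290472
3. pay 132118 -> balance=164366
4. pay 145343 -> balance=22425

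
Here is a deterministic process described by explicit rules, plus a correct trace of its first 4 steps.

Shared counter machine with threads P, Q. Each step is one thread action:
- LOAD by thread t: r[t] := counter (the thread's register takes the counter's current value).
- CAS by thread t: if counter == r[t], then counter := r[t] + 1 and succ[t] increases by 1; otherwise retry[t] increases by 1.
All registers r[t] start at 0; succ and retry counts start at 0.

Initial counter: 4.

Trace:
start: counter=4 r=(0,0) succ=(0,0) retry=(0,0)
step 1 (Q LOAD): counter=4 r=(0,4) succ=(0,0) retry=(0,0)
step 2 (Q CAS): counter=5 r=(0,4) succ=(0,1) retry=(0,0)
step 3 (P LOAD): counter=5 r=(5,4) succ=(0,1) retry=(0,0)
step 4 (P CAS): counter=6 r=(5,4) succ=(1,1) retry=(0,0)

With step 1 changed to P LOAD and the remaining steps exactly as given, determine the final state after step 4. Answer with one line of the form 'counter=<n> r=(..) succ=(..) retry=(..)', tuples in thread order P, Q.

counter=5 r=(4,0) succ=(1,0) retry=(0,1)

(re-executing from step 1 with the substitution; state before step 1: counter=4 r=(0,0) succ=(0,0) retry=(0,0))
step 1 (P LOAD): counter=4 r=(4,0) succ=(0,0) retry=(0,0)
step 2 (Q CAS): counter=4 r=(4,0) succ=(0,0) retry=(0,1)
step 3 (P LOAD): counter=4 r=(4,0) succ=(0,0) retry=(0,1)
step 4 (P CAS): counter=5 r=(4,0) succ=(1,0) retry=(0,1)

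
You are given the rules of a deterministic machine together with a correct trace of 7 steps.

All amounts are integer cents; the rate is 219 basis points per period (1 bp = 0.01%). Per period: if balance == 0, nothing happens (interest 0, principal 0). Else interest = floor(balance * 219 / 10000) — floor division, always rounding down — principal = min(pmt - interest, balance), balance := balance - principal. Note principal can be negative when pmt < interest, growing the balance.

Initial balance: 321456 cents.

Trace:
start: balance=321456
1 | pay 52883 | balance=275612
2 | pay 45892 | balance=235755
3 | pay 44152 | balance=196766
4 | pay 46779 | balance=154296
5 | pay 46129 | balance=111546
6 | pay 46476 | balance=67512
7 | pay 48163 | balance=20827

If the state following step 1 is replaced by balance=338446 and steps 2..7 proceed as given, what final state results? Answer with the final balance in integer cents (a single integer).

state after step 1 := balance=338446
2 | pay 45892 | balance=299965
3 | pay 44152 | balance=262382
4 | pay 46779 | balance=221349
5 | pay 46129 | balance=180067
6 | pay 46476 | balance=137534
7 | pay 48163 | balance=92382

92382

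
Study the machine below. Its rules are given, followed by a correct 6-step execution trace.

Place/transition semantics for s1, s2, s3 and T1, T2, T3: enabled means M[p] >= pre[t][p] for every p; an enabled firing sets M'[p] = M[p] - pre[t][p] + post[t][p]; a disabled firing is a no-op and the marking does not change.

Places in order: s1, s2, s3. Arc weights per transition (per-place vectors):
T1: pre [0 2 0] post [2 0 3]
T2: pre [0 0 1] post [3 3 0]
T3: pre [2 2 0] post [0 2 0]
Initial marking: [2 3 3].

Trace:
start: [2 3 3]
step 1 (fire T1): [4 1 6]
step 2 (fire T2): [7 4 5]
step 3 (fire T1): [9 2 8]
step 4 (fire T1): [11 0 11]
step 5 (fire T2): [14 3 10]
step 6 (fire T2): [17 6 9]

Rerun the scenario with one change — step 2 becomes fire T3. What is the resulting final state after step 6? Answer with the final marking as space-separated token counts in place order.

(re-executing from step 2 with the substitution; state before step 2: [4 1 6])
step 2 (fire T3): [4 1 6]
step 3 (fire T1): [4 1 6]
step 4 (fire T1): [4 1 6]
step 5 (fire T2): [7 4 5]
step 6 (fire T2): [10 7 4]

10 7 4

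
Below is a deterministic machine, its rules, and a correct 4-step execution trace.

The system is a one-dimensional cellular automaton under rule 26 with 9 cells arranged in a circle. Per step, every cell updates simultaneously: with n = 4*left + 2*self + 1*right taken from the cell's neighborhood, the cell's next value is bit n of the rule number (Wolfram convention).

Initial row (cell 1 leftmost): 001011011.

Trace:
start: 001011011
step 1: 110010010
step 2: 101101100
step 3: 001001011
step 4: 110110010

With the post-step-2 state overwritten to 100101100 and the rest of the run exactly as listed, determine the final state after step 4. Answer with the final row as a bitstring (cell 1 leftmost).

010110010

state after step 2 := 100101100
step 3: 011001011
step 4: 010110010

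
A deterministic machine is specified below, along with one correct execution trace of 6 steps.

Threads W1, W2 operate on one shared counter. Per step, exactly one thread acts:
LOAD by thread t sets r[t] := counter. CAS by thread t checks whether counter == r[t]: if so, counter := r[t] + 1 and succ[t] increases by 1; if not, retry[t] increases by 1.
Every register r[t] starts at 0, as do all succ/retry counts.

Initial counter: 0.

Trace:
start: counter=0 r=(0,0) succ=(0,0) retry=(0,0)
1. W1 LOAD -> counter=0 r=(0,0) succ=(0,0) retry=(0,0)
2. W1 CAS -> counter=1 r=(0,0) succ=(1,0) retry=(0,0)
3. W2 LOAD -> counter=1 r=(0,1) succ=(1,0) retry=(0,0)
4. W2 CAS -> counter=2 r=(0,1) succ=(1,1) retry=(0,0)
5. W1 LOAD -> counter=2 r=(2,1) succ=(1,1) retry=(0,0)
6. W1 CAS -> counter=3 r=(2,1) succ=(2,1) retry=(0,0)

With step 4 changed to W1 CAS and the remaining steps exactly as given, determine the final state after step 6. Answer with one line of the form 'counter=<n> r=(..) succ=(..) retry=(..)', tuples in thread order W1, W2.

(re-executing from step 4 with the substitution; state before step 4: counter=1 r=(0,1) succ=(1,0) retry=(0,0))
4. W1 CAS -> counter=1 r=(0,1) succ=(1,0) retry=(1,0)
5. W1 LOAD -> counter=1 r=(1,1) succ=(1,0) retry=(1,0)
6. W1 CAS -> counter=2 r=(1,1) succ=(2,0) retry=(1,0)

counter=2 r=(1,1) succ=(2,0) retry=(1,0)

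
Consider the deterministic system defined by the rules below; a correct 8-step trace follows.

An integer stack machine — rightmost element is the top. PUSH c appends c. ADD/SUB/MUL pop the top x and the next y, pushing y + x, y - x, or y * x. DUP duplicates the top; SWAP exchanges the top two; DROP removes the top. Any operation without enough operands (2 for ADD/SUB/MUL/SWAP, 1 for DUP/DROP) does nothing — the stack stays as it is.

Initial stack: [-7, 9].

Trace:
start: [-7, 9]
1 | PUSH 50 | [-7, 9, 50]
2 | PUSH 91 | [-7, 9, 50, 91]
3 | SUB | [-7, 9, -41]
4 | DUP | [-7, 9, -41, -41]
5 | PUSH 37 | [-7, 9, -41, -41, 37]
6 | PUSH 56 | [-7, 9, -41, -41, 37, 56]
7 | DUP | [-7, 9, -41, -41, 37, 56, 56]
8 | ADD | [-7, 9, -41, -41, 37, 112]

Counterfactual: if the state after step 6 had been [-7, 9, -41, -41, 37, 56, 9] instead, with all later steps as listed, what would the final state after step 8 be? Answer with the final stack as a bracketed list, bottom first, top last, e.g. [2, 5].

state after step 6 := [-7, 9, -41, -41, 37, 56, 9]
7 | DUP | [-7, 9, -41, -41, 37, 56, 9, 9]
8 | ADD | [-7, 9, -41, -41, 37, 56, 18]

[-7, 9, -41, -41, 37, 56, 18]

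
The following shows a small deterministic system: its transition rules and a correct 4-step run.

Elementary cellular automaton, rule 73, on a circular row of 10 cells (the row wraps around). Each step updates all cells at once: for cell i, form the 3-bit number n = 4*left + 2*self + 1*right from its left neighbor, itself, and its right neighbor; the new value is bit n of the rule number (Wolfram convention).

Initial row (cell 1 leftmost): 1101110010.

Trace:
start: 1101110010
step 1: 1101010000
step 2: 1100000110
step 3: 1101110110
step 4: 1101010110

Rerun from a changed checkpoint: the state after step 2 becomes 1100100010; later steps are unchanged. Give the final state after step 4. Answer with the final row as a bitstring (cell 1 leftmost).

1101100010

state after step 2 := 1100100010
step 3: 1100001000
step 4: 1101100010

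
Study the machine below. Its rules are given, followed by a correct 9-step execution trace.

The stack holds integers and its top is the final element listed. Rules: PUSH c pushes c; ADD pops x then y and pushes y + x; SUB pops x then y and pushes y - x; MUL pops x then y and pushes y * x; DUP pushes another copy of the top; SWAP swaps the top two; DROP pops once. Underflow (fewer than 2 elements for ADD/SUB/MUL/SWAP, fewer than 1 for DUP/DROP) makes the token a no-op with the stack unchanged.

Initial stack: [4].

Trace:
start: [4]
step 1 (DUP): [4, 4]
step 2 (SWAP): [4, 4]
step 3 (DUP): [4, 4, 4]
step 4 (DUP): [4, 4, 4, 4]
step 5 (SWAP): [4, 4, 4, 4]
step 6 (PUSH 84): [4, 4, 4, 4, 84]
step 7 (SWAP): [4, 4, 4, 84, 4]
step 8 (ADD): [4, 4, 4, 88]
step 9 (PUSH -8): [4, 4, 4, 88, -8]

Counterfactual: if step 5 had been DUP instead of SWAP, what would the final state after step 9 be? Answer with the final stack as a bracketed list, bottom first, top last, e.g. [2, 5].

[4, 4, 4, 4, 88, -8]

(re-executing from step 5 with the substitution; state before step 5: [4, 4, 4, 4])
step 5 (DUP): [4, 4, 4, 4, 4]
step 6 (PUSH 84): [4, 4, 4, 4, 4, 84]
step 7 (SWAP): [4, 4, 4, 4, 84, 4]
step 8 (ADD): [4, 4, 4, 4, 88]
step 9 (PUSH -8): [4, 4, 4, 4, 88, -8]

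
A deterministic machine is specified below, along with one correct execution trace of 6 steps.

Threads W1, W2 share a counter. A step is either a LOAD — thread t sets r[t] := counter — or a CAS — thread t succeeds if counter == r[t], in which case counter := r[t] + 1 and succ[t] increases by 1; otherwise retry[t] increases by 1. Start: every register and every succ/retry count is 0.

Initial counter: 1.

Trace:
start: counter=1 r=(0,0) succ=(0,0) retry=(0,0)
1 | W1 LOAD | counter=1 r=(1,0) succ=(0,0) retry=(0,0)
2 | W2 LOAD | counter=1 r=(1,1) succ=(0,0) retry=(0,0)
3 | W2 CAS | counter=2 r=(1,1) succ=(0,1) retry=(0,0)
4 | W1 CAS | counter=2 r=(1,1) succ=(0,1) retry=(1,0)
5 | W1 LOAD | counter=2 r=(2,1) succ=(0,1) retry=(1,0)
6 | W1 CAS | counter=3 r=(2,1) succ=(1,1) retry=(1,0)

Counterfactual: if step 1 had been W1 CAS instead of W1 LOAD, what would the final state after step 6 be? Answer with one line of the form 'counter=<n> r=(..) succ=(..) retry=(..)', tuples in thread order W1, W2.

(re-executing from step 1 with the substitution; state before step 1: counter=1 r=(0,0) succ=(0,0) retry=(0,0))
1 | W1 CAS | counter=1 r=(0,0) succ=(0,0) retry=(1,0)
2 | W2 LOAD | counter=1 r=(0,1) succ=(0,0) retry=(1,0)
3 | W2 CAS | counter=2 r=(0,1) succ=(0,1) retry=(1,0)
4 | W1 CAS | counter=2 r=(0,1) succ=(0,1) retry=(2,0)
5 | W1 LOAD | counter=2 r=(2,1) succ=(0,1) retry=(2,0)
6 | W1 CAS | counter=3 r=(2,1) succ=(1,1) retry=(2,0)

counter=3 r=(2,1) succ=(1,1) retry=(2,0)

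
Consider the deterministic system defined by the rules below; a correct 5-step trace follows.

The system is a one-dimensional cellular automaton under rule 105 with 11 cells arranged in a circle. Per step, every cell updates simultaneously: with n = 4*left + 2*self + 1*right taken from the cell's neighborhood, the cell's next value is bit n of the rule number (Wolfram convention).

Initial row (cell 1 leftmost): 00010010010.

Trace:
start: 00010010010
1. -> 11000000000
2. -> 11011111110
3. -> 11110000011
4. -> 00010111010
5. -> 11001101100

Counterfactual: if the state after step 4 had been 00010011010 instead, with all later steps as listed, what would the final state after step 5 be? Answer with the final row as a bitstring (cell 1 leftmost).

11000011100

state after step 4 := 00010011010
5. -> 11000011100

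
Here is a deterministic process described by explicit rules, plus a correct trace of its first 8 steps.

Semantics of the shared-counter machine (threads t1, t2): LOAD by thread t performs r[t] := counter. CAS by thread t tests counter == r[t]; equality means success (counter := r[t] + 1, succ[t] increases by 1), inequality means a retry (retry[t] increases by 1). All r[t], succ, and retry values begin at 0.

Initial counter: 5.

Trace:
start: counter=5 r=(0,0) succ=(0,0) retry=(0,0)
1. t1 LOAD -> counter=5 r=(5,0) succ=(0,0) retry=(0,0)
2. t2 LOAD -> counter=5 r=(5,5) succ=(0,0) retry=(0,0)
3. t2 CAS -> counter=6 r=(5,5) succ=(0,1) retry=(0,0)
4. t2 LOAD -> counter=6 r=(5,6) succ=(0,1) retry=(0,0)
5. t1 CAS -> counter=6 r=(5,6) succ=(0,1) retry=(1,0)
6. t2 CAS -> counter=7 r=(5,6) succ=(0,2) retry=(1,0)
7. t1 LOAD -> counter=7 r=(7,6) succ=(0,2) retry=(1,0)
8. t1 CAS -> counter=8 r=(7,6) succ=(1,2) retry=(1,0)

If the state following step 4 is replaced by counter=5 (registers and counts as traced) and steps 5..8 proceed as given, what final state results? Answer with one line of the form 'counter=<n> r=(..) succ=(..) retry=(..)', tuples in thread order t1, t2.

state after step 4 := counter=5 r=(5,6) succ=(0,1) retry=(0,0)
5. t1 CAS -> counter=6 r=(5,6) succ=(1,1) retry=(0,0)
6. t2 CAS -> counter=7 r=(5,6) succ=(1,2) retry=(0,0)
7. t1 LOAD -> counter=7 r=(7,6) succ=(1,2) retry=(0,0)
8. t1 CAS -> counter=8 r=(7,6) succ=(2,2) retry=(0,0)

counter=8 r=(7,6) succ=(2,2) retry=(0,0)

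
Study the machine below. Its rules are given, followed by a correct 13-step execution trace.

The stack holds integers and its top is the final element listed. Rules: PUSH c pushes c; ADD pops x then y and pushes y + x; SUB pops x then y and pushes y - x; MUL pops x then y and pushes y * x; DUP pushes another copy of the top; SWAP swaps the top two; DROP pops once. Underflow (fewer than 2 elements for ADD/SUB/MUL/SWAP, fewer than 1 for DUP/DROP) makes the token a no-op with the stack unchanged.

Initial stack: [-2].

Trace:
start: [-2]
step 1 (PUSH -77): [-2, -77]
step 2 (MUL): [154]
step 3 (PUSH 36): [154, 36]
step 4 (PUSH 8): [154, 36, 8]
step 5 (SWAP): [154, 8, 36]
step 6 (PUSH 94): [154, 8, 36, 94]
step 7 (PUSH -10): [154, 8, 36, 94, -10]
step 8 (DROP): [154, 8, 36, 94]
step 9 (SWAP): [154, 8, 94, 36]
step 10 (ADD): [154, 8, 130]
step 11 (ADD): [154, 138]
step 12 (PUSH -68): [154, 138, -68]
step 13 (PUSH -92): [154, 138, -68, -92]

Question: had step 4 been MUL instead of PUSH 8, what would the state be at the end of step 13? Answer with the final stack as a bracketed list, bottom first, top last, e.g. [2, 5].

[5638, -68, -92]

(re-executing from step 4 with the substitution; state before step 4: [154, 36])
step 4 (MUL): [5544]
step 5 (SWAP): [5544]
step 6 (PUSH 94): [5544, 94]
step 7 (PUSH -10): [5544, 94, -10]
step 8 (DROP): [5544, 94]
step 9 (SWAP): [94, 5544]
step 10 (ADD): [5638]
step 11 (ADD): [5638]
step 12 (PUSH -68): [5638, -68]
step 13 (PUSH -92): [5638, -68, -92]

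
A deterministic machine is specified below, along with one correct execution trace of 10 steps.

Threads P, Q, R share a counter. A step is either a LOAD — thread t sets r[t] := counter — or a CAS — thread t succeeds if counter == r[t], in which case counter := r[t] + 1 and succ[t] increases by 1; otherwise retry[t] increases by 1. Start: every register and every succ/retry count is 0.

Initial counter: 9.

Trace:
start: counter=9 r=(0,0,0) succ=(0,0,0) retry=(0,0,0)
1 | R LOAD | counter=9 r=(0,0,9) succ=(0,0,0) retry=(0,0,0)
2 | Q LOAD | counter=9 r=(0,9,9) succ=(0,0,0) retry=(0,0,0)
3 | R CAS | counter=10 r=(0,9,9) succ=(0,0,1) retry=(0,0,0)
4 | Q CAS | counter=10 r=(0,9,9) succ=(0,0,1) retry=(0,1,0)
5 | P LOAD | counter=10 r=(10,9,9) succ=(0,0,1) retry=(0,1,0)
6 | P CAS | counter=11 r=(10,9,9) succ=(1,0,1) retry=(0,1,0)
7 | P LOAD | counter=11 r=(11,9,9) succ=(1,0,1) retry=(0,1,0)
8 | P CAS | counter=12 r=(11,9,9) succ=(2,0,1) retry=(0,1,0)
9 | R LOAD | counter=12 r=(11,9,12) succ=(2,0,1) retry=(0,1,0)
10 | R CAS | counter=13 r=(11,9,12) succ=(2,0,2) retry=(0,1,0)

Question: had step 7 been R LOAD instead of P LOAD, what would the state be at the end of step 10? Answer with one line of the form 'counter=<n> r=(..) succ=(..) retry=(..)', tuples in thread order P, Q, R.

counter=12 r=(10,9,11) succ=(1,0,2) retry=(1,1,0)

(re-executing from step 7 with the substitution; state before step 7: counter=11 r=(10,9,9) succ=(1,0,1) retry=(0,1,0))
7 | R LOAD | counter=11 r=(10,9,11) succ=(1,0,1) retry=(0,1,0)
8 | P CAS | counter=11 r=(10,9,11) succ=(1,0,1) retry=(1,1,0)
9 | R LOAD | counter=11 r=(10,9,11) succ=(1,0,1) retry=(1,1,0)
10 | R CAS | counter=12 r=(10,9,11) succ=(1,0,2) retry=(1,1,0)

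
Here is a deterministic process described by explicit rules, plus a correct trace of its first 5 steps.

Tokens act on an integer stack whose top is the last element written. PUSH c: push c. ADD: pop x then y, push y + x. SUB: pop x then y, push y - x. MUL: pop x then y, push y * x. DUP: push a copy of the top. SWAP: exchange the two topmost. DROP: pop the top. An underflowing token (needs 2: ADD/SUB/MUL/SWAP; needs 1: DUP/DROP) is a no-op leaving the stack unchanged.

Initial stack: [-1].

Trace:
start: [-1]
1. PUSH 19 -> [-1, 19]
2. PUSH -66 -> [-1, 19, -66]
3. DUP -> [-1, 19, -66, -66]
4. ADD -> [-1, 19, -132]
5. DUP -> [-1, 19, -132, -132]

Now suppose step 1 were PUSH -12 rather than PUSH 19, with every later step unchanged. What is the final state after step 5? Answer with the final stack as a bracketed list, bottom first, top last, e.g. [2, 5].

(re-executing from step 1 with the substitution; state before step 1: [-1])
1. PUSH -12 -> [-1, -12]
2. PUSH -66 -> [-1, -12, -66]
3. DUP -> [-1, -12, -66, -66]
4. ADD -> [-1, -12, -132]
5. DUP -> [-1, -12, -132, -132]

[-1, -12, -132, -132]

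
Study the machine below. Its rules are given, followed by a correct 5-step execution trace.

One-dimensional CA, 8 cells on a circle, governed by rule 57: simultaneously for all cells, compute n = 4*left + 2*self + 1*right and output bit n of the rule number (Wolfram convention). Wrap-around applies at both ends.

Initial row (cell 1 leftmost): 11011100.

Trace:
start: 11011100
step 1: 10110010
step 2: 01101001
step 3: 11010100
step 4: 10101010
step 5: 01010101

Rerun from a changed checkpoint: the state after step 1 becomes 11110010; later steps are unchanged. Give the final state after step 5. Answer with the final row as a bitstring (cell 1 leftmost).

10101001

state after step 1 := 11110010
step 2: 10001001
step 3: 01100101
step 4: 11010010
step 5: 10101001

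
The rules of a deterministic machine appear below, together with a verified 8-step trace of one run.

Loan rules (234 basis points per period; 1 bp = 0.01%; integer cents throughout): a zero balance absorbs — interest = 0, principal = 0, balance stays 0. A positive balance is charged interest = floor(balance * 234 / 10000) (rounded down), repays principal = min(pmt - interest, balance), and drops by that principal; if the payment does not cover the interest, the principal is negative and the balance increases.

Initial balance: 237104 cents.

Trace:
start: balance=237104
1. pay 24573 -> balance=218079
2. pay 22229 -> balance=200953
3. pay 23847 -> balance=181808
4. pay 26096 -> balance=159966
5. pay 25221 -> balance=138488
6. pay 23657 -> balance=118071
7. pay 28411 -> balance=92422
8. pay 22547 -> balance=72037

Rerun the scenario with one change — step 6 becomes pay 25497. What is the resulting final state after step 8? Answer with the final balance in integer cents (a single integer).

70110

(re-executing from step 6 with the substitution; state before step 6: balance=138488)
6. pay 25497 -> balance=116231
7. pay 28411 -> balance=90539
8. pay 22547 -> balance=70110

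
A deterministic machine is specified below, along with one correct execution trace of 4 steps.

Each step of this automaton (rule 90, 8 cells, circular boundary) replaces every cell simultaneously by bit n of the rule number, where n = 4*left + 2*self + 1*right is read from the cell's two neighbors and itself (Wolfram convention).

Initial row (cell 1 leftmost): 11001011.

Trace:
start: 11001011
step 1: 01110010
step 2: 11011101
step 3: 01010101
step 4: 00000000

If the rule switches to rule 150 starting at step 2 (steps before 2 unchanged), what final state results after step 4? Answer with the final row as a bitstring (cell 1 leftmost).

11111010

(re-executing steps 2..4 under rule 150; state before step 2: 01110010)
step 2: 10101111
step 3: 00100111
step 4: 11111010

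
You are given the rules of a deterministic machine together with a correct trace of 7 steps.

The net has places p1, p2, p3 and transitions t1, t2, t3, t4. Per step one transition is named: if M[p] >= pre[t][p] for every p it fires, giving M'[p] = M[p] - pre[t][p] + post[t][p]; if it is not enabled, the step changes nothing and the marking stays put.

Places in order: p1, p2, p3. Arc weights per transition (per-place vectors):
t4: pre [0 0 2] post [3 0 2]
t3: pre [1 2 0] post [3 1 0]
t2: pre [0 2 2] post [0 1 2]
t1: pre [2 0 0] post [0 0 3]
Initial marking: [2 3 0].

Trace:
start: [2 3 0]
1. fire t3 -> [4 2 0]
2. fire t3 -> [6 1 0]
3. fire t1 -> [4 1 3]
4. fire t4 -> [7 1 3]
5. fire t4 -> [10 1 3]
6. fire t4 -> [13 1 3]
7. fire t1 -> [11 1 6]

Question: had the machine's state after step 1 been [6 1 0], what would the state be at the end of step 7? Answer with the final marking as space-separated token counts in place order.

state after step 1 := [6 1 0]
2. fire t3 -> [6 1 0]
3. fire t1 -> [4 1 3]
4. fire t4 -> [7 1 3]
5. fire t4 -> [10 1 3]
6. fire t4 -> [13 1 3]
7. fire t1 -> [11 1 6]

11 1 6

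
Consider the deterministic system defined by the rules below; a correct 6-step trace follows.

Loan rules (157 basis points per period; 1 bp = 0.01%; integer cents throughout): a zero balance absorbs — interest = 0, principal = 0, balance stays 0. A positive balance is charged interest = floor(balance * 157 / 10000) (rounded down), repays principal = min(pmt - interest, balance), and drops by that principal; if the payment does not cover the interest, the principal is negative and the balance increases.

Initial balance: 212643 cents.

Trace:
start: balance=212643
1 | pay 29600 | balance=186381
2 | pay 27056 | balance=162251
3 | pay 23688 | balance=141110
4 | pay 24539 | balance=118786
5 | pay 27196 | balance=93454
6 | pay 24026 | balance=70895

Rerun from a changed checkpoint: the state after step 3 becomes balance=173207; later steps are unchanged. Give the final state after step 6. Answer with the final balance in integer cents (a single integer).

104528

state after step 3 := balance=173207
4 | pay 24539 | balance=151387
5 | pay 27196 | balance=126567
6 | pay 24026 | balance=104528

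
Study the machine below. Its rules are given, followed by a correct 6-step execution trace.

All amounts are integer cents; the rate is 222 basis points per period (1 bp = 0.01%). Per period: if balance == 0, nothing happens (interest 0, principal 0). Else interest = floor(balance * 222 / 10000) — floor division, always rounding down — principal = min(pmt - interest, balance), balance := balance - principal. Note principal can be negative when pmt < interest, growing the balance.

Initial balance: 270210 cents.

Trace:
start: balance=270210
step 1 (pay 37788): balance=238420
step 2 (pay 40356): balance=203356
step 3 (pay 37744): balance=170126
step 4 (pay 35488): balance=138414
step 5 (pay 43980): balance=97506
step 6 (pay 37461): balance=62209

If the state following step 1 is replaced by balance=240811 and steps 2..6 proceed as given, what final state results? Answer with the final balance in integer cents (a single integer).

state after step 1 := balance=240811
step 2 (pay 40356): balance=205801
step 3 (pay 37744): balance=172625
step 4 (pay 35488): balance=140969
step 5 (pay 43980): balance=100118
step 6 (pay 37461): balance=64879

64879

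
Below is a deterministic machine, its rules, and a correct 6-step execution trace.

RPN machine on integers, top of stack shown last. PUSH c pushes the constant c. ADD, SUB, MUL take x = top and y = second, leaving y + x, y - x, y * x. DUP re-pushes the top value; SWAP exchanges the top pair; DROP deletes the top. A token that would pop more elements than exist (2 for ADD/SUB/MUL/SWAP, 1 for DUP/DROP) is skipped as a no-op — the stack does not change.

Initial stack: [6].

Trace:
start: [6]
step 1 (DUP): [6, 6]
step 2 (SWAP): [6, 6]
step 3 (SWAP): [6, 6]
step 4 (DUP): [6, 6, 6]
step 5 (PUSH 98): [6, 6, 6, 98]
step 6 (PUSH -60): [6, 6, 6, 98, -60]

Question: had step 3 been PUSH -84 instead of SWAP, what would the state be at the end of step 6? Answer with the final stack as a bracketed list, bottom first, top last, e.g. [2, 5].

[6, 6, -84, -84, 98, -60]

(re-executing from step 3 with the substitution; state before step 3: [6, 6])
step 3 (PUSH -84): [6, 6, -84]
step 4 (DUP): [6, 6, -84, -84]
step 5 (PUSH 98): [6, 6, -84, -84, 98]
step 6 (PUSH -60): [6, 6, -84, -84, 98, -60]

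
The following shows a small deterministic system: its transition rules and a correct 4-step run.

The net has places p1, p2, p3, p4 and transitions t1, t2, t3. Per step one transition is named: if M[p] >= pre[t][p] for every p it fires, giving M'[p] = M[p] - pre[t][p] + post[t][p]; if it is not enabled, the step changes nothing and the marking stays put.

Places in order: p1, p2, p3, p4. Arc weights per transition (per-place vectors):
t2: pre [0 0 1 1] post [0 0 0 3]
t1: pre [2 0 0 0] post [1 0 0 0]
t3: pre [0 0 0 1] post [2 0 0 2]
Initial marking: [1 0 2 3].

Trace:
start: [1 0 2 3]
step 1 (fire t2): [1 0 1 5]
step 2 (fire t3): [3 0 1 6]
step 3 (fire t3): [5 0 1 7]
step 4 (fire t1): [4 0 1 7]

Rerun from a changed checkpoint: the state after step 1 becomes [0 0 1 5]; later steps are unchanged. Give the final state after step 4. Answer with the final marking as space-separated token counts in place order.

3 0 1 7

state after step 1 := [0 0 1 5]
step 2 (fire t3): [2 0 1 6]
step 3 (fire t3): [4 0 1 7]
step 4 (fire t1): [3 0 1 7]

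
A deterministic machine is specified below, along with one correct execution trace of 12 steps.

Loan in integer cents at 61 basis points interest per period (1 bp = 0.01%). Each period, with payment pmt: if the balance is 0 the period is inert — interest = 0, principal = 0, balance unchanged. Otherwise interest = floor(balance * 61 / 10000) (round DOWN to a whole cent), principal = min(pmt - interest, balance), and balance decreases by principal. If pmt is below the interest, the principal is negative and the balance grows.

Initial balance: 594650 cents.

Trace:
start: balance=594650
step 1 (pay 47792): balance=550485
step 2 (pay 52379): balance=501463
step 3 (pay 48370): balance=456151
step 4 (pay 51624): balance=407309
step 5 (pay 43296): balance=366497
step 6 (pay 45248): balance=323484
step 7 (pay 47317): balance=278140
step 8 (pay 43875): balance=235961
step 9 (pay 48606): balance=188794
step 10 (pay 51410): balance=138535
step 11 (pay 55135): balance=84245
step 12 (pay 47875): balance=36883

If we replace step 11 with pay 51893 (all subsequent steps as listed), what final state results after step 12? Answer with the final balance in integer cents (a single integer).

(re-executing from step 11 with the substitution; state before step 11: balance=138535)
step 11 (pay 51893): balance=87487
step 12 (pay 47875): balance=40145

40145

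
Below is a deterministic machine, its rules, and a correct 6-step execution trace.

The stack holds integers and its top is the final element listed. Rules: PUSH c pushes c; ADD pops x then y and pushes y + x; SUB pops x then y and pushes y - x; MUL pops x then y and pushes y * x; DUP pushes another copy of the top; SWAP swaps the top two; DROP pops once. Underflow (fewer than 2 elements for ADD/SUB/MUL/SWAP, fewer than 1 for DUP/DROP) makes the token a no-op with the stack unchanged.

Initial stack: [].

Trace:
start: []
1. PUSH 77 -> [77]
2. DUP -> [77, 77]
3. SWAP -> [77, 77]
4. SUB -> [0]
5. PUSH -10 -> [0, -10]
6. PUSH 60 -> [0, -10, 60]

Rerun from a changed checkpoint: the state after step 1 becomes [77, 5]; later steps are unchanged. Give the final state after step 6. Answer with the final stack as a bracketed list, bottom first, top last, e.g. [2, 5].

[77, 0, -10, 60]

state after step 1 := [77, 5]
2. DUP -> [77, 5, 5]
3. SWAP -> [77, 5, 5]
4. SUB -> [77, 0]
5. PUSH -10 -> [77, 0, -10]
6. PUSH 60 -> [77, 0, -10, 60]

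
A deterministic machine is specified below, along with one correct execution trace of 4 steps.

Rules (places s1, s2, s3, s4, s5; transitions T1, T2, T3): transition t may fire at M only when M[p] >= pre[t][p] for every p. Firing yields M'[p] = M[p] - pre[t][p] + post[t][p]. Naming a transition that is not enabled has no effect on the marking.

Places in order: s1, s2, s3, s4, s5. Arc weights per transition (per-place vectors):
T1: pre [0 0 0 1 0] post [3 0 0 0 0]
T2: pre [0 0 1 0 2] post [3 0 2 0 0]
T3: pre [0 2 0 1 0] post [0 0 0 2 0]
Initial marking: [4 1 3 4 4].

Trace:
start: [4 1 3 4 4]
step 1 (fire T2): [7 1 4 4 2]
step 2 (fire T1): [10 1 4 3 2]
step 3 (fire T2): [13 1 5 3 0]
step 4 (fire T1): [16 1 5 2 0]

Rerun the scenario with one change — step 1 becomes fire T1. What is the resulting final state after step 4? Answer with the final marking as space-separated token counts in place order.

(re-executing from step 1 with the substitution; state before step 1: [4 1 3 4 4])
step 1 (fire T1): [7 1 3 3 4]
step 2 (fire T1): [10 1 3 2 4]
step 3 (fire T2): [13 1 4 2 2]
step 4 (fire T1): [16 1 4 1 2]

16 1 4 1 2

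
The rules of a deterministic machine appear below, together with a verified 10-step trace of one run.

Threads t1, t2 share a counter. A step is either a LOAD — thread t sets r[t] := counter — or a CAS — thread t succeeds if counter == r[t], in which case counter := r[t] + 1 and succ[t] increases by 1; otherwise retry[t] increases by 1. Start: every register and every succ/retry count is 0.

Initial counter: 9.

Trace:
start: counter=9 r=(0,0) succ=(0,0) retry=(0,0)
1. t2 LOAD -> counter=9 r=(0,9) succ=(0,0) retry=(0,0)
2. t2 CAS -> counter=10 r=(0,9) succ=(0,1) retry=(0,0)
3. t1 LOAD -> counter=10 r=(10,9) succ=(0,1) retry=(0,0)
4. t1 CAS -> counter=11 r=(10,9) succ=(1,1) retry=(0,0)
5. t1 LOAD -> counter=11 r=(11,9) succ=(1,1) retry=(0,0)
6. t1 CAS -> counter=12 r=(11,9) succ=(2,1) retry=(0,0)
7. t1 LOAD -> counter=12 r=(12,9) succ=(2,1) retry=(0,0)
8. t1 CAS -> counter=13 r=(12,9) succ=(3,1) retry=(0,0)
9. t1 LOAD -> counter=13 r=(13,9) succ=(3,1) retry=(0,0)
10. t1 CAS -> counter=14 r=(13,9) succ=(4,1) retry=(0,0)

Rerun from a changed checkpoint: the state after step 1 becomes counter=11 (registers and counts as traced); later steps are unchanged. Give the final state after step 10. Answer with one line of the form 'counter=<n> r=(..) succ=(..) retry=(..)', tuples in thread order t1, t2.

state after step 1 := counter=11 r=(0,9) succ=(0,0) retry=(0,0)
2. t2 CAS -> counter=11 r=(0,9) succ=(0,0) retry=(0,1)
3. t1 LOAD -> counter=11 r=(11,9) succ=(0,0) retry=(0,1)
4. t1 CAS -> counter=12 r=(11,9) succ=(1,0) retry=(0,1)
5. t1 LOAD -> counter=12 r=(12,9) succ=(1,0) retry=(0,1)
6. t1 CAS -> counter=13 r=(12,9) succ=(2,0) retry=(0,1)
7. t1 LOAD -> counter=13 r=(13,9) succ=(2,0) retry=(0,1)
8. t1 CAS -> counter=14 r=(13,9) succ=(3,0) retry=(0,1)
9. t1 LOAD -> counter=14 r=(14,9) succ=(3,0) retry=(0,1)
10. t1 CAS -> counter=15 r=(14,9) succ=(4,0) retry=(0,1)

counter=15 r=(14,9) succ=(4,0) retry=(0,1)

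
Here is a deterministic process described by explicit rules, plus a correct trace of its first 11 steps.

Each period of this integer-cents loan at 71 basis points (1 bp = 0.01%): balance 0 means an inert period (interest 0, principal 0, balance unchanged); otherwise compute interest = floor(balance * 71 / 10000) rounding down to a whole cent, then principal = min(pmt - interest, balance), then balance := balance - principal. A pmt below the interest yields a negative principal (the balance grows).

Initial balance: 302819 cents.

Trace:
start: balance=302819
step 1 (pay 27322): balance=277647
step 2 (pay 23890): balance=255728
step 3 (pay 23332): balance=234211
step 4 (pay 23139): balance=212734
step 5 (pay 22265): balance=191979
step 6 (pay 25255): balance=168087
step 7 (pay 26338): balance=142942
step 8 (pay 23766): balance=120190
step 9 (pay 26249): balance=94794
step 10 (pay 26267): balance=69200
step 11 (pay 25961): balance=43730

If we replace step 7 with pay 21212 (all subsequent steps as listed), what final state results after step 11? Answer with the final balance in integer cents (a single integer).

49003

(re-executing from step 7 with the substitution; state before step 7: balance=168087)
step 7 (pay 21212): balance=148068
step 8 (pay 23766): balance=125353
step 9 (pay 26249): balance=99994
step 10 (pay 26267): balance=74436
step 11 (pay 25961): balance=49003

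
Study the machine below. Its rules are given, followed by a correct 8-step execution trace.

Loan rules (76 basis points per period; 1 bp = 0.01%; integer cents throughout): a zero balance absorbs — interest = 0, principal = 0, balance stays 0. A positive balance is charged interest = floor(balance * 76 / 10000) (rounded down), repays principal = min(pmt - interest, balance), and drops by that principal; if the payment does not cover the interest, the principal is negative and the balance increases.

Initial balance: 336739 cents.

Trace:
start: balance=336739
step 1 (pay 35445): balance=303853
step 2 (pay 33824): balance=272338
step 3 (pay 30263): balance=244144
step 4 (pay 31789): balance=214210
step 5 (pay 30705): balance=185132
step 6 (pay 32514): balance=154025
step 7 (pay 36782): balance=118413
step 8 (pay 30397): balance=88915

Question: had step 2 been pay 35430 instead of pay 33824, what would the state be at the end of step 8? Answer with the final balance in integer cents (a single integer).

(re-executing from step 2 with the substitution; state before step 2: balance=303853)
step 2 (pay 35430): balance=270732
step 3 (pay 30263): balance=242526
step 4 (pay 31789): balance=212580
step 5 (pay 30705): balance=183490
step 6 (pay 32514): balance=152370
step 7 (pay 36782): balance=116746
step 8 (pay 30397): balance=87236

87236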